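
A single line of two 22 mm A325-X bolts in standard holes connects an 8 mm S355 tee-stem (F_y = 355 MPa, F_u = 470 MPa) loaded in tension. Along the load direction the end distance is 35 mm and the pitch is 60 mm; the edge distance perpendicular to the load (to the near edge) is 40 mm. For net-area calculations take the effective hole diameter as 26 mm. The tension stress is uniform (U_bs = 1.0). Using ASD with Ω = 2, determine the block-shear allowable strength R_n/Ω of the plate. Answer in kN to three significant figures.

114 kN

Shear plane L_v = 35 + 1·60 = 95 mm; A_gv = 95 × 8 = 760 mm².
A_nv = (95 − 1.5·26) × 8 = 448 mm².
A_nt = (40 − 0.5·26) × 8 = 216 mm².
0.6 F_u A_nv = 126.3 kN; 0.6 F_y A_gv = 161.9 kN → shear rupture governs the shear term.
R_n = 126.3 + 1.0 × 470 × 216 / 1000 = 227.9 kN.
Allowable strength R_n/Ω = 227.9 / 2 = 114 kN.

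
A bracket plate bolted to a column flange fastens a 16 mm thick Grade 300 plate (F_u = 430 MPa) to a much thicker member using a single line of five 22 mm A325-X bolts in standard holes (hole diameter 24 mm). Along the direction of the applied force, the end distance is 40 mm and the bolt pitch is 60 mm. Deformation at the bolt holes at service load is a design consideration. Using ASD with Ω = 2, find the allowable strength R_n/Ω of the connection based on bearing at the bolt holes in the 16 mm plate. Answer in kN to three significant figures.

Per bolt r_n = 1.2 l_c t F_u ≤ 2.4 d t F_u; upper limit = 2.4 × 22 × 16 × 430 / 1000 = 363.3 kN.
Edge bolt: l_c = 40 − 24/2 = 28 mm → 1.2 × 28 × 16 × 430 / 1000 = 231.2 → r_n = 231.2 kN.
Interior bolts: l_c = 60 − 24 = 36 mm → 1.2 × 36 × 16 × 430 / 1000 = 297.2 → r_n = 297.2 kN.
R_n = 1 × 231.2 + 4 × 297.2 = 1420 kN.
Allowable strength R_n/Ω = 1420 / 2 = 710 kN.

710 kN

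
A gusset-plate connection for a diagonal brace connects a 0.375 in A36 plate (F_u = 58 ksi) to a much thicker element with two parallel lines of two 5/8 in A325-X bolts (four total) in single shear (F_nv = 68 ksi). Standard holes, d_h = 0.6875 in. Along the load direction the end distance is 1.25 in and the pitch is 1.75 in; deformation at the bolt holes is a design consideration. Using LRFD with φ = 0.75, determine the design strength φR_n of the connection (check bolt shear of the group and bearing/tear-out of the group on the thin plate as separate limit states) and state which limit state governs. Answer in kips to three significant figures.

62.6 kips (bolt shear governs)

Bolt shear: A_b = π·0.625²/4 = 0.3068 in²; R_n = 68 × 0.3068 × 4 × 1 = 83.45 kips → 0.75 × 83.45 = 62.6 kips.
Bearing (1.2 l_c t F_u ≤ 2.4 d t F_u): upper limit = 2.4·0.625·0.375·58 = 32.62 kips.
  Edge l_c = 1.25 − 0.6875/2 = 0.9062 → r_n = 23.65 kips; interior l_c = 1.75 − 0.6875 = 1.062 → r_n = 27.73 kips.
  R_n,bearing = 2·23.65 + 2·27.73 = 102.8 kips → 0.75 × 102.8 = 77.1 kips.
Bolt shear governs: 62.6 kips.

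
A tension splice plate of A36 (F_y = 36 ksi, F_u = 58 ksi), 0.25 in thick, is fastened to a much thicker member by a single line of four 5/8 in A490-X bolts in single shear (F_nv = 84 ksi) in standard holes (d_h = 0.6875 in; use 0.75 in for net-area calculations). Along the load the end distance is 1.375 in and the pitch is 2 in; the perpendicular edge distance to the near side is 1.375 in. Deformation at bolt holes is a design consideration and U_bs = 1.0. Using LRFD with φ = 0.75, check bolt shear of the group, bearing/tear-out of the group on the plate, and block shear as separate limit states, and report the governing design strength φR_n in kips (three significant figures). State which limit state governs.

40.7 kips (block shear governs)

Bolt shear: A_b = π·0.625²/4 = 0.3068 in²; R_n = 84 × 0.3068 × 4 × 1 = 103.1 kips → 0.75 × 103.1 = 77.3 kips.
Bearing: edge l_c = 1.031, r_n = 17.94 kips; interior l_c = 1.312, r_n = 21.75 kips; R_n = 17.94 + 3·21.75 = 83.19 kips → 62.4 kips.
Block shear: A_gv = 1.844, A_nv = 1.188, A_nt = 0.25 in²; R_n = min(0.6F_uA_nv, 0.6F_yA_gv) + U_bs·F_u·A_nt = 54.32 kips → 40.7 kips.
Block shear governs: 40.7 kips.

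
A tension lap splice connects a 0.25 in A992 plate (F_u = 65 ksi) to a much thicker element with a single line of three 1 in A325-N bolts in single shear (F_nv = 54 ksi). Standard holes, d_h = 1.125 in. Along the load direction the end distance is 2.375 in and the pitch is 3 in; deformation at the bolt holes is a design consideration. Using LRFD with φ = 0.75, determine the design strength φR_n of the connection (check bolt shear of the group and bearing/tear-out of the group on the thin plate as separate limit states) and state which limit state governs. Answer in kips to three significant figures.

Bolt shear: A_b = π·1²/4 = 0.7854 in²; R_n = 54 × 0.7854 × 3 × 1 = 127.2 kips → 0.75 × 127.2 = 95.4 kips.
Bearing (1.2 l_c t F_u ≤ 2.4 d t F_u): upper limit = 2.4·1·0.25·65 = 39 kips.
  Edge l_c = 2.375 − 1.125/2 = 1.812 → r_n = 35.34 kips; interior l_c = 3 − 1.125 = 1.875 → r_n = 36.56 kips.
  R_n,bearing = 1·35.34 + 2·36.56 = 108.5 kips → 0.75 × 108.5 = 81.4 kips.
Bearing governs: 81.4 kips.

81.4 kips (bearing governs)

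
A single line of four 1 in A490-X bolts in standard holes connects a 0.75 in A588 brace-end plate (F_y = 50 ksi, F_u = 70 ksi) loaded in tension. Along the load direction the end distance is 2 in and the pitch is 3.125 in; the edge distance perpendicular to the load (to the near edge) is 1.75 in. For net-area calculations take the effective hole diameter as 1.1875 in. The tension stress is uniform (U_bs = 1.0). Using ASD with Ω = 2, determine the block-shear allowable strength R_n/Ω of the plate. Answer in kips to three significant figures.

Shear plane L_v = 2 + 3·3.125 = 11.38 in; A_gv = 11.38 × 0.75 = 8.531 in².
A_nv = (11.38 − 3.5·1.1875) × 0.75 = 5.414 in².
A_nt = (1.75 − 0.5·1.1875) × 0.75 = 0.8672 in².
0.6 F_u A_nv = 227.4 kips; 0.6 F_y A_gv = 255.9 kips → shear rupture governs the shear term.
R_n = 227.4 + 1.0 × 70 × 0.8672 = 288.1 kips.
Allowable strength R_n/Ω = 288.1 / 2 = 144 kips.

144 kips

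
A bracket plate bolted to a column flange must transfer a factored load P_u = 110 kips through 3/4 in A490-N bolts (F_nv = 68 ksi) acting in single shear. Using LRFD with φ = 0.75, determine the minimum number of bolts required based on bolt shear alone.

5 bolts

A_b = π·0.75²/4 = 0.4418 in².
Per-bolt design strength φR_n = 0.75 × 68 × 0.4418 × 1 = 22.53 kips.
n ≥ 110 / 22.53 = 4.882 → use 5 bolts.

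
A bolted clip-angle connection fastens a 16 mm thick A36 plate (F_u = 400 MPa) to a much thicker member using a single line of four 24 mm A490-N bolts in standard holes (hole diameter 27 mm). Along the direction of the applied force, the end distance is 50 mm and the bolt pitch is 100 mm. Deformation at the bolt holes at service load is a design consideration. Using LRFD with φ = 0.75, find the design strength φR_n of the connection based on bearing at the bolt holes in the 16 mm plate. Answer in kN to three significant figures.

Per bolt r_n = 1.2 l_c t F_u ≤ 2.4 d t F_u; upper limit = 2.4 × 24 × 16 × 400 / 1000 = 368.6 kN.
Edge bolt: l_c = 50 − 27/2 = 36.5 mm → 1.2 × 36.5 × 16 × 400 / 1000 = 280.3 → r_n = 280.3 kN.
Interior bolts: l_c = 100 − 27 = 73 mm → 1.2 × 73 × 16 × 400 / 1000 = 560.6 → r_n = 368.6 kN.
R_n = 1 × 280.3 + 3 × 368.6 = 1386 kN.
Design strength φR_n = 0.75 × 1386 = 1040 kN.

1040 kN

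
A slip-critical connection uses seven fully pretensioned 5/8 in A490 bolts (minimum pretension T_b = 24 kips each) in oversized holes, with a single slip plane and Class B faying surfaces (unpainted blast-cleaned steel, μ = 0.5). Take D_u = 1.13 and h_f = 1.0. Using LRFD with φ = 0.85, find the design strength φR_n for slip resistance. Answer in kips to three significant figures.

80.7 kips

R_n = μ · D_u · h_f · T_b · n_s · n_b = 0.5 × 1.13 × 1.0 × 24 × 1 × 7 = 94.92 kips.
Design strength φR_n = 0.85 × 94.92 = 80.7 kips.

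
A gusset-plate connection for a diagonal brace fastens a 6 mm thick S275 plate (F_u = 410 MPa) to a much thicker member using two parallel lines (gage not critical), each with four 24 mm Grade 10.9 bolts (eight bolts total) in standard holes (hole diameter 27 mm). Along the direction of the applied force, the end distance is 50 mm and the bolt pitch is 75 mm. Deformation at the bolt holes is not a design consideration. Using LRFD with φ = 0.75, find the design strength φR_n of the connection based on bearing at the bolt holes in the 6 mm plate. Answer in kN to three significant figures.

Per bolt r_n = 1.5 l_c t F_u ≤ 3.0 d t F_u; upper limit = 3.0 × 24 × 6 × 410 / 1000 = 177.1 kN.
Edge bolt: l_c = 50 − 27/2 = 36.5 mm → 1.5 × 36.5 × 6 × 410 / 1000 = 134.7 → r_n = 134.7 kN.
Interior bolts: l_c = 75 − 27 = 48 mm → 1.5 × 48 × 6 × 410 / 1000 = 177.1 → r_n = 177.1 kN.
R_n = 2 × 134.7 + 6 × 177.1 = 1332 kN.
Design strength φR_n = 0.75 × 1332 = 999 kN.

999 kN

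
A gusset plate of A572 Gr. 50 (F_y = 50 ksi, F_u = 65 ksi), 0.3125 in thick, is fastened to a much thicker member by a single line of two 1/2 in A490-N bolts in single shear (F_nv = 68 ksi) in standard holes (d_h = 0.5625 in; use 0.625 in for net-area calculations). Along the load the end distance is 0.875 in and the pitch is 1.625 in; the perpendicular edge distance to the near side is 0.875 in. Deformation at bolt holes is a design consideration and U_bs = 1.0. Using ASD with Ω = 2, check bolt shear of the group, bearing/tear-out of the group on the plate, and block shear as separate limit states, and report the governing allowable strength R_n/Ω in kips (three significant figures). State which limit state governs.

13.4 kips (bolt shear governs)

Bolt shear: A_b = π·0.5²/4 = 0.1963 in²; R_n = 68 × 0.1963 × 2 × 1 = 26.7 kips → 26.7 / 2 = 13.4 kips.
Bearing: edge l_c = 0.5938, r_n = 14.47 kips; interior l_c = 1.062, r_n = 24.38 kips; R_n = 14.47 + 1·24.38 = 38.85 kips → 19.4 kips.
Block shear: A_gv = 0.7812, A_nv = 0.4883, A_nt = 0.1758 in²; R_n = min(0.6F_uA_nv, 0.6F_yA_gv) + U_bs·F_u·A_nt = 30.47 kips → 15.2 kips.
Bolt shear governs: 13.4 kips.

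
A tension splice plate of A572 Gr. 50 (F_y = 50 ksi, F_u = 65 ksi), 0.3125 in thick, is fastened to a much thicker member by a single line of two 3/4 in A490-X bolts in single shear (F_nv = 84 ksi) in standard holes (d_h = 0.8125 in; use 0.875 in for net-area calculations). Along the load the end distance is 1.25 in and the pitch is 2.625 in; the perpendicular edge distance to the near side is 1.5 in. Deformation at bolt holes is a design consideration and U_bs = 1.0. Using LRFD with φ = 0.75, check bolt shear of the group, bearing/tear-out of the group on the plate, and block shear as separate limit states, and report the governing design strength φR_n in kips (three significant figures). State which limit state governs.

39.6 kips (block shear governs)

Bolt shear: A_b = π·0.75²/4 = 0.4418 in²; R_n = 84 × 0.4418 × 2 × 1 = 74.22 kips → 0.75 × 74.22 = 55.7 kips.
Bearing: edge l_c = 0.8438, r_n = 20.57 kips; interior l_c = 1.812, r_n = 36.56 kips; R_n = 20.57 + 1·36.56 = 57.13 kips → 42.8 kips.
Block shear: A_gv = 1.211, A_nv = 0.8008, A_nt = 0.332 in²; R_n = min(0.6F_uA_nv, 0.6F_yA_gv) + U_bs·F_u·A_nt = 52.81 kips → 39.6 kips.
Block shear governs: 39.6 kips.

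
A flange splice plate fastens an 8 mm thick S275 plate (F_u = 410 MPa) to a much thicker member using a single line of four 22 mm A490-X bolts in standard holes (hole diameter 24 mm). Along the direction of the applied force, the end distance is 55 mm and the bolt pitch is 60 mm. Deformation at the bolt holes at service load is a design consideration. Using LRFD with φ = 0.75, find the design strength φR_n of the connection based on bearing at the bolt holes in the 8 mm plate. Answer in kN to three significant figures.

Per bolt r_n = 1.2 l_c t F_u ≤ 2.4 d t F_u; upper limit = 2.4 × 22 × 8 × 410 / 1000 = 173.2 kN.
Edge bolt: l_c = 55 − 24/2 = 43 mm → 1.2 × 43 × 8 × 410 / 1000 = 169.2 → r_n = 169.2 kN.
Interior bolts: l_c = 60 − 24 = 36 mm → 1.2 × 36 × 8 × 410 / 1000 = 141.7 → r_n = 141.7 kN.
R_n = 1 × 169.2 + 3 × 141.7 = 594.3 kN.
Design strength φR_n = 0.75 × 594.3 = 446 kN.

446 kN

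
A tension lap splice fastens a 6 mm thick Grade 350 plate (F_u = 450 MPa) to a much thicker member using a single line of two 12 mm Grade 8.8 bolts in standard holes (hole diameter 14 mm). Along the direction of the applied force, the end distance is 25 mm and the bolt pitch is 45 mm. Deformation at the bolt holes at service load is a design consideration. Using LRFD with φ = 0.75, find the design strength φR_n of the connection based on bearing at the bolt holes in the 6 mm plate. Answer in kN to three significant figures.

Per bolt r_n = 1.2 l_c t F_u ≤ 2.4 d t F_u; upper limit = 2.4 × 12 × 6 × 450 / 1000 = 77.76 kN.
Edge bolt: l_c = 25 − 14/2 = 18 mm → 1.2 × 18 × 6 × 450 / 1000 = 58.32 → r_n = 58.32 kN.
Interior bolts: l_c = 45 − 14 = 31 mm → 1.2 × 31 × 6 × 450 / 1000 = 100.4 → r_n = 77.76 kN.
R_n = 1 × 58.32 + 1 × 77.76 = 136.1 kN.
Design strength φR_n = 0.75 × 136.1 = 102 kN.

102 kN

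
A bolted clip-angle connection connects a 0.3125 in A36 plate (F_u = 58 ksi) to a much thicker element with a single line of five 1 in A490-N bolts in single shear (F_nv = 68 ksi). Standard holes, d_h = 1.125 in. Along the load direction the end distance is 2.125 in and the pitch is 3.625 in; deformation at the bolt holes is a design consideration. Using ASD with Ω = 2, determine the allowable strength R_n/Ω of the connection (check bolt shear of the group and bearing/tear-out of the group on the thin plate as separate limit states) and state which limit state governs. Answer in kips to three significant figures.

104 kips (bearing governs)

Bolt shear: A_b = π·1²/4 = 0.7854 in²; R_n = 68 × 0.7854 × 5 × 1 = 267 kips → 267 / 2 = 134 kips.
Bearing (1.2 l_c t F_u ≤ 2.4 d t F_u): upper limit = 2.4·1·0.3125·58 = 43.5 kips.
  Edge l_c = 2.125 − 1.125/2 = 1.562 → r_n = 33.98 kips; interior l_c = 3.625 − 1.125 = 2.5 → r_n = 43.5 kips.
  R_n,bearing = 1·33.98 + 4·43.5 = 208 kips → 208 / 2 = 104 kips.
Bearing governs: 104 kips.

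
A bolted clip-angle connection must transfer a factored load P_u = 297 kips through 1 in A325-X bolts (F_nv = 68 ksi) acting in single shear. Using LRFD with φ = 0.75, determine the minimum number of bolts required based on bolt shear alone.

8 bolts

A_b = π·1²/4 = 0.7854 in².
Per-bolt design strength φR_n = 0.75 × 68 × 0.7854 × 1 = 40.06 kips.
n ≥ 297 / 40.06 = 7.415 → use 8 bolts.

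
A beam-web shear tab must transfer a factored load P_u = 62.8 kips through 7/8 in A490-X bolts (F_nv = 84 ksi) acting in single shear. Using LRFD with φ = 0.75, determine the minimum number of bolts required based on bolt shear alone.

A_b = π·0.875²/4 = 0.6013 in².
Per-bolt design strength φR_n = 0.75 × 84 × 0.6013 × 1 = 37.88 kips.
n ≥ 62.8 / 37.88 = 1.658 → use 2 bolts.

2 bolts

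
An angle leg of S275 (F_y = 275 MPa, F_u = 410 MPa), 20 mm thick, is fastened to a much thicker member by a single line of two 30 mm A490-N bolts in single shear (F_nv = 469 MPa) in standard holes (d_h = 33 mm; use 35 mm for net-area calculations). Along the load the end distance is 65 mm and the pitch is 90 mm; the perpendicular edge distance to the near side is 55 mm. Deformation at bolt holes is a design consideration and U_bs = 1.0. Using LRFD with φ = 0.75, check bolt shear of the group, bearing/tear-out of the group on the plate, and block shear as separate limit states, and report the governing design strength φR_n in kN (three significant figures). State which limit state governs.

Bolt shear: A_b = π·30²/4 = 706.9 mm²; R_n = 469 × 706.9 × 2 × 1 / 1000 = 663 kN → 0.75 × 663 = 497 kN.
Bearing: edge l_c = 48.5, r_n = 477.2 kN; interior l_c = 57, r_n = 560.9 kN; R_n = 477.2 + 1·560.9 = 1038 kN → 779 kN.
Block shear: A_gv = 3100, A_nv = 2050, A_nt = 750 mm²; R_n = min(0.6F_uA_nv, 0.6F_yA_gv) + U_bs·F_u·A_nt = 811.8 kN → 609 kN.
Bolt shear governs: 497 kN.

497 kN (bolt shear governs)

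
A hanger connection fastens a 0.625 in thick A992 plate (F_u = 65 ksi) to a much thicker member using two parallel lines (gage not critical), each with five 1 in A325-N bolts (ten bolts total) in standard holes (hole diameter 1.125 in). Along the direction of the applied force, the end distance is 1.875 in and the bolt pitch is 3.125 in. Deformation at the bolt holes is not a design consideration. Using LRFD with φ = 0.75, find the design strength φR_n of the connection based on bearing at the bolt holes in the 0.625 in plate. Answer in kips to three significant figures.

851 kips

Per bolt r_n = 1.5 l_c t F_u ≤ 3.0 d t F_u; upper limit = 3.0 × 1 × 0.625 × 65 = 121.9 kips.
Edge bolt: l_c = 1.875 − 1.125/2 = 1.312 in → 1.5 × 1.312 × 0.625 × 65 = 79.98 → r_n = 79.98 kips.
Interior bolts: l_c = 3.125 − 1.125 = 2 in → 1.5 × 2 × 0.625 × 65 = 121.9 → r_n = 121.9 kips.
R_n = 2 × 79.98 + 8 × 121.9 = 1135 kips.
Design strength φR_n = 0.75 × 1135 = 851 kips.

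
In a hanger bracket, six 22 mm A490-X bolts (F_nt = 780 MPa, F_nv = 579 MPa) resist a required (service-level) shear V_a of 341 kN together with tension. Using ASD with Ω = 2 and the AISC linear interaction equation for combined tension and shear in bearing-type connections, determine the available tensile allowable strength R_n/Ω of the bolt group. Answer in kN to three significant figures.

A_b = π·22²/4 = 380.1 mm²; f_rv = 341 × 1000 / (6 × 380.1) = 149.5 MPa.
F'_nt = 1.3 F_nt − (Ω F_nt / F_nv) f_rv = 1.3·780 − (2·780/579)·149.5 = 611.2 MPa, capped at F_nt → F'_nt = 611.2 MPa.
R_n = F'_nt · A_b · n = 611.2 × 380.1 × 6 / 1000 = 1394 kN.
Allowable strength R_n/Ω = 1394 / 2 = 697 kN.

697 kN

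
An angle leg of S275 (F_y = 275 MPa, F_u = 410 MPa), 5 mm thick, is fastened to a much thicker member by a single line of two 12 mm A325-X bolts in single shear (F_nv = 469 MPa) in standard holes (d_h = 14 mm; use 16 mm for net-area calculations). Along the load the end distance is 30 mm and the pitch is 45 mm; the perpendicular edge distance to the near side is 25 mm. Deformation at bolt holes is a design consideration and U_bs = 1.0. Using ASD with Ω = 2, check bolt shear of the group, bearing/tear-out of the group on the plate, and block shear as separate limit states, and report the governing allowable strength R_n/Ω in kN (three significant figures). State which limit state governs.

48.4 kN (block shear governs)

Bolt shear: A_b = π·12²/4 = 113.1 mm²; R_n = 469 × 113.1 × 2 × 1 / 1000 = 106.1 kN → 106.1 / 2 = 53 kN.
Bearing: edge l_c = 23, r_n = 56.58 kN; interior l_c = 31, r_n = 59.04 kN; R_n = 56.58 + 1·59.04 = 115.6 kN → 57.8 kN.
Block shear: A_gv = 375, A_nv = 255, A_nt = 85 mm²; R_n = min(0.6F_uA_nv, 0.6F_yA_gv) + U_bs·F_u·A_nt = 96.73 kN → 48.4 kN.
Block shear governs: 48.4 kN.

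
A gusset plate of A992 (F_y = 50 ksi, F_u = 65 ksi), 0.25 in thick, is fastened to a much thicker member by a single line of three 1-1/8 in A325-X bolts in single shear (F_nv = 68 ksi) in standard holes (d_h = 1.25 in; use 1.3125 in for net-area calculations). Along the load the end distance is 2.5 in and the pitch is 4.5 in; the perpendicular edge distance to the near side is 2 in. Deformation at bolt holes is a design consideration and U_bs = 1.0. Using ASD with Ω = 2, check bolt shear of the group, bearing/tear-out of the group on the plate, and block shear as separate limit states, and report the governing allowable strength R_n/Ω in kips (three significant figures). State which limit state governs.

51 kips (block shear governs)

Bolt shear: A_b = π·1.125²/4 = 0.994 in²; R_n = 68 × 0.994 × 3 × 1 = 202.8 kips → 202.8 / 2 = 101 kips.
Bearing: edge l_c = 1.875, r_n = 36.56 kips; interior l_c = 3.25, r_n = 43.87 kips; R_n = 36.56 + 2·43.87 = 124.3 kips → 62.2 kips.
Block shear: A_gv = 2.875, A_nv = 2.055, A_nt = 0.3359 in²; R_n = min(0.6F_uA_nv, 0.6F_yA_gv) + U_bs·F_u·A_nt = 102 kips → 51 kips.
Block shear governs: 51 kips.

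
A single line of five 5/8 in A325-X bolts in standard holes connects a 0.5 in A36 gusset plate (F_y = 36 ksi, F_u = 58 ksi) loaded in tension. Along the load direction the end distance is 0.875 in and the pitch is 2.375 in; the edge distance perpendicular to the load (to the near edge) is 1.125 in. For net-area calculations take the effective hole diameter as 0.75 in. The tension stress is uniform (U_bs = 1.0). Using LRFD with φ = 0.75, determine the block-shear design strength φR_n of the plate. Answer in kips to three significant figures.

100 kips

Shear plane L_v = 0.875 + 4·2.375 = 10.38 in; A_gv = 10.38 × 0.5 = 5.188 in².
A_nv = (10.38 − 4.5·0.75) × 0.5 = 3.5 in².
A_nt = (1.125 − 0.5·0.75) × 0.5 = 0.375 in².
0.6 F_u A_nv = 121.8 kips; 0.6 F_y A_gv = 112 kips → shear yielding governs the shear term.
R_n = 112 + 1.0 × 58 × 0.375 = 133.8 kips.
Design strength φR_n = 0.75 × 133.8 = 100 kips.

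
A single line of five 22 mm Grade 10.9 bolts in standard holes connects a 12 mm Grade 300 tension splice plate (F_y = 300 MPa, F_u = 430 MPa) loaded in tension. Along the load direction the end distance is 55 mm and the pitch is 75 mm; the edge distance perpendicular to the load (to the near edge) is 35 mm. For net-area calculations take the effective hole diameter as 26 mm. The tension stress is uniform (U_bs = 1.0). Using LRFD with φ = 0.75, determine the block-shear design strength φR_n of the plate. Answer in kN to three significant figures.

638 kN

Shear plane L_v = 55 + 4·75 = 355 mm; A_gv = 355 × 12 = 4260 mm².
A_nv = (355 − 4.5·26) × 12 = 2856 mm².
A_nt = (35 − 0.5·26) × 12 = 264 mm².
0.6 F_u A_nv = 736.8 kN; 0.6 F_y A_gv = 766.8 kN → shear rupture governs the shear term.
R_n = 736.8 + 1.0 × 430 × 264 / 1000 = 850.4 kN.
Design strength φR_n = 0.75 × 850.4 = 638 kN.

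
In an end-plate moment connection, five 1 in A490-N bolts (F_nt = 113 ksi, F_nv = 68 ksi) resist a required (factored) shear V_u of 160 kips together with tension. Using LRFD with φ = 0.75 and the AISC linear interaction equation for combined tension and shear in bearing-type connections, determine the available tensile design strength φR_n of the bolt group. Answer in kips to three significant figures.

167 kips

A_b = π·1²/4 = 0.7854 in²; f_rv = 160 / (5 × 0.7854) = 40.74 ksi.
F'_nt = 1.3 F_nt − (F_nt / φF_nv) f_rv = 1.3·113 − (113/(0.75·68))·40.74 = 56.62 ksi, capped at F_nt → F'_nt = 56.62 ksi.
R_n = F'_nt · A_b · n = 56.62 × 0.7854 × 5 = 222.4 kips.
Design strength φR_n = 0.75 × 222.4 = 167 kips.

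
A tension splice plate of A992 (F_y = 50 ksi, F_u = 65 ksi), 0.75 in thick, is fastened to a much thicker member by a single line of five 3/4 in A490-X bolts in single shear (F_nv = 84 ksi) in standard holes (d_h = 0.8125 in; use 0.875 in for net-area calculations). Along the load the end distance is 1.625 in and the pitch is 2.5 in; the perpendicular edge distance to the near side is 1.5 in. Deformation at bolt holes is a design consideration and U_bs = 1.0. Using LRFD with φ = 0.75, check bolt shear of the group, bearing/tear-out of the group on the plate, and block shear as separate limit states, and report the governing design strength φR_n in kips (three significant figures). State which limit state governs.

139 kips (bolt shear governs)

Bolt shear: A_b = π·0.75²/4 = 0.4418 in²; R_n = 84 × 0.4418 × 5 × 1 = 185.6 kips → 0.75 × 185.6 = 139 kips.
Bearing: edge l_c = 1.219, r_n = 71.3 kips; interior l_c = 1.688, r_n = 87.75 kips; R_n = 71.3 + 4·87.75 = 422.3 kips → 317 kips.
Block shear: A_gv = 8.719, A_nv = 5.766, A_nt = 0.7969 in²; R_n = min(0.6F_uA_nv, 0.6F_yA_gv) + U_bs·F_u·A_nt = 276.7 kips → 207 kips.
Bolt shear governs: 139 kips.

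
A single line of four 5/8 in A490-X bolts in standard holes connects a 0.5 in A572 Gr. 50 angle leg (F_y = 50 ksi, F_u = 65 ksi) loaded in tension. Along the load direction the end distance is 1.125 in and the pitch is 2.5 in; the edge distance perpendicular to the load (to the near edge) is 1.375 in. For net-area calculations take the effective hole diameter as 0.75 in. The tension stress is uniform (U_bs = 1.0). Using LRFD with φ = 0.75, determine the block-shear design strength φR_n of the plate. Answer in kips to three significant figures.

112 kips

Shear plane L_v = 1.125 + 3·2.5 = 8.625 in; A_gv = 8.625 × 0.5 = 4.312 in².
A_nv = (8.625 − 3.5·0.75) × 0.5 = 3 in².
A_nt = (1.375 − 0.5·0.75) × 0.5 = 0.5 in².
0.6 F_u A_nv = 117 kips; 0.6 F_y A_gv = 129.4 kips → shear rupture governs the shear term.
R_n = 117 + 1.0 × 65 × 0.5 = 149.5 kips.
Design strength φR_n = 0.75 × 149.5 = 112 kips.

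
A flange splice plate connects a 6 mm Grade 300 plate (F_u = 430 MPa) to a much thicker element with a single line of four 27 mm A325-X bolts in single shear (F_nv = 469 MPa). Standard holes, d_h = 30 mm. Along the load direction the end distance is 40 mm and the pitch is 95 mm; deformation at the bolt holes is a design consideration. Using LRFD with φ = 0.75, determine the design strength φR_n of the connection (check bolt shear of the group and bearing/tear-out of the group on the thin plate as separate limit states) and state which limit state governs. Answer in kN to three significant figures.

434 kN (bearing governs)

Bolt shear: A_b = π·27²/4 = 572.6 mm²; R_n = 469 × 572.6 × 4 × 1 / 1000 = 1074 kN → 0.75 × 1074 = 806 kN.
Bearing (1.2 l_c t F_u ≤ 2.4 d t F_u): upper limit = 2.4·27·6·430 / 1000 = 167.2 kN.
  Edge l_c = 40 − 30/2 = 25 → r_n = 77.4 kN; interior l_c = 95 − 30 = 65 → r_n = 167.2 kN.
  R_n,bearing = 1·77.4 + 3·167.2 = 579 kN → 0.75 × 579 = 434 kN.
Bearing governs: 434 kN.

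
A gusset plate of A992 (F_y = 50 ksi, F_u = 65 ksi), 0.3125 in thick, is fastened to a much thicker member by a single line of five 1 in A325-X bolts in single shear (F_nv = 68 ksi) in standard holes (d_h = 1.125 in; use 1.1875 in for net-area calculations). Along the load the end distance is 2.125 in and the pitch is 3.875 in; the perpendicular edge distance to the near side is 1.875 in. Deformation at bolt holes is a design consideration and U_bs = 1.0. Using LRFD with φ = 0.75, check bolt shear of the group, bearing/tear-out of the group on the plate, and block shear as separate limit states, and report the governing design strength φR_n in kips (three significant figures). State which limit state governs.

132 kips (block shear governs)

Bolt shear: A_b = π·1²/4 = 0.7854 in²; R_n = 68 × 0.7854 × 5 × 1 = 267 kips → 0.75 × 267 = 200 kips.
Bearing: edge l_c = 1.562, r_n = 38.09 kips; interior l_c = 2.75, r_n = 48.75 kips; R_n = 38.09 + 4·48.75 = 233.1 kips → 175 kips.
Block shear: A_gv = 5.508, A_nv = 3.838, A_nt = 0.4004 in²; R_n = min(0.6F_uA_nv, 0.6F_yA_gv) + U_bs·F_u·A_nt = 175.7 kips → 132 kips.
Block shear governs: 132 kips.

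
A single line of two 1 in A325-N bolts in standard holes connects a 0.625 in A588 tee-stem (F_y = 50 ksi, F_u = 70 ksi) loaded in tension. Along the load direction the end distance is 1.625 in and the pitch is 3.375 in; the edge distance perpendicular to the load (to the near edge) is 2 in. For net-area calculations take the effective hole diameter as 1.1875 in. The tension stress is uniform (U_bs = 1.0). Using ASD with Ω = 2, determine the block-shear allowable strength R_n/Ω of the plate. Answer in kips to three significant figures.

73 kips

Shear plane L_v = 1.625 + 1·3.375 = 5 in; A_gv = 5 × 0.625 = 3.125 in².
A_nv = (5 − 1.5·1.1875) × 0.625 = 2.012 in².
A_nt = (2 − 0.5·1.1875) × 0.625 = 0.8789 in².
0.6 F_u A_nv = 84.49 kips; 0.6 F_y A_gv = 93.75 kips → shear rupture governs the shear term.
R_n = 84.49 + 1.0 × 70 × 0.8789 = 146 kips.
Allowable strength R_n/Ω = 146 / 2 = 73 kips.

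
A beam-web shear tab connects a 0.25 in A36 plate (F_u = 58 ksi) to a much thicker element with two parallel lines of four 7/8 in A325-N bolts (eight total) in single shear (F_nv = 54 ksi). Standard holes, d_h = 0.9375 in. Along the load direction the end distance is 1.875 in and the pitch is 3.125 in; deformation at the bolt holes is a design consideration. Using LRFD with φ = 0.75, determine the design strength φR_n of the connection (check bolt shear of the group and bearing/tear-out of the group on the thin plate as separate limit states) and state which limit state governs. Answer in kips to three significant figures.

Bolt shear: A_b = π·0.875²/4 = 0.6013 in²; R_n = 54 × 0.6013 × 8 × 1 = 259.8 kips → 0.75 × 259.8 = 195 kips.
Bearing (1.2 l_c t F_u ≤ 2.4 d t F_u): upper limit = 2.4·0.875·0.25·58 = 30.45 kips.
  Edge l_c = 1.875 − 0.9375/2 = 1.406 → r_n = 24.47 kips; interior l_c = 3.125 − 0.9375 = 2.188 → r_n = 30.45 kips.
  R_n,bearing = 2·24.47 + 6·30.45 = 231.6 kips → 0.75 × 231.6 = 174 kips.
Bearing governs: 174 kips.

174 kips (bearing governs)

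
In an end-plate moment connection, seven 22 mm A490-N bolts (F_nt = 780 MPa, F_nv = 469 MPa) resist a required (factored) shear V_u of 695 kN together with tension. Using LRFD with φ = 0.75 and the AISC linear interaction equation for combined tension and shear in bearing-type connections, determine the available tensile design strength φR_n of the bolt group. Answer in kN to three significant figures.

A_b = π·22²/4 = 380.1 mm²; f_rv = 695 × 1000 / (7 × 380.1) = 261.2 MPa.
F'_nt = 1.3 F_nt − (F_nt / φF_nv) f_rv = 1.3·780 − (780/(0.75·469))·261.2 = 434.8 MPa, capped at F_nt → F'_nt = 434.8 MPa.
R_n = F'_nt · A_b · n = 434.8 × 380.1 × 7 / 1000 = 1157 kN.
Design strength φR_n = 0.75 × 1157 = 868 kN.

868 kN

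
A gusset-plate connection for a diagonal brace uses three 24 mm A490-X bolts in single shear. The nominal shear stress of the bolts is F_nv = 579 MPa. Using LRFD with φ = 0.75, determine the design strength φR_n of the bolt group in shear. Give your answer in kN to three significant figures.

A_b = π × 24² / 4 = 452.4 mm².
R_n = F_nv · A_b · n · n_s = 579 × 452.4 × 3 × 1 / 1000 = 785.8 kN.
Design strength φR_n = 0.75 × 785.8 = 589 kN.

589 kN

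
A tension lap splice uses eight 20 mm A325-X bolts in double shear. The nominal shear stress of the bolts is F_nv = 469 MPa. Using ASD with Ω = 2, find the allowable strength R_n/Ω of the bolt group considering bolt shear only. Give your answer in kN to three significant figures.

A_b = π × 20² / 4 = 314.2 mm².
R_n = F_nv · A_b · n · n_s = 469 × 314.2 × 8 × 2 / 1000 = 2357 kN.
Allowable strength R_n/Ω = 2357 / 2 = 1180 kN.

1180 kN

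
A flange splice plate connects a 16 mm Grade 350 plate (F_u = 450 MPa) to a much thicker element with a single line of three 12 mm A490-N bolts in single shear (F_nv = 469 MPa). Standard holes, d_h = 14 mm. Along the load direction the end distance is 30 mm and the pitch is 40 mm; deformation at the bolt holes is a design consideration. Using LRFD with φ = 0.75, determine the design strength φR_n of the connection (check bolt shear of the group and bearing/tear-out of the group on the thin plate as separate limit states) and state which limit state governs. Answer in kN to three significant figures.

Bolt shear: A_b = π·12²/4 = 113.1 mm²; R_n = 469 × 113.1 × 3 × 1 / 1000 = 159.1 kN → 0.75 × 159.1 = 119 kN.
Bearing (1.2 l_c t F_u ≤ 2.4 d t F_u): upper limit = 2.4·12·16·450 / 1000 = 207.4 kN.
  Edge l_c = 30 − 14/2 = 23 → r_n = 198.7 kN; interior l_c = 40 − 14 = 26 → r_n = 207.4 kN.
  R_n,bearing = 1·198.7 + 2·207.4 = 613.4 kN → 0.75 × 613.4 = 460 kN.
Bolt shear governs: 119 kN.

119 kN (bolt shear governs)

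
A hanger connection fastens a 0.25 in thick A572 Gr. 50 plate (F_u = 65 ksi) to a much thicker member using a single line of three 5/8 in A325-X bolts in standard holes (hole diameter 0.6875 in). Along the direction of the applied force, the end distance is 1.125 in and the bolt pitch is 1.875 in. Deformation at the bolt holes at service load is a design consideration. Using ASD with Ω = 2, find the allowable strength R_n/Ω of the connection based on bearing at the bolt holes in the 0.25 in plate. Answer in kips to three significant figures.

30.8 kips

Per bolt r_n = 1.2 l_c t F_u ≤ 2.4 d t F_u; upper limit = 2.4 × 0.625 × 0.25 × 65 = 24.38 kips.
Edge bolt: l_c = 1.125 − 0.6875/2 = 0.7812 in → 1.2 × 0.7812 × 0.25 × 65 = 15.23 → r_n = 15.23 kips.
Interior bolts: l_c = 1.875 − 0.6875 = 1.188 in → 1.2 × 1.188 × 0.25 × 65 = 23.16 → r_n = 23.16 kips.
R_n = 1 × 15.23 + 2 × 23.16 = 61.55 kips.
Allowable strength R_n/Ω = 61.55 / 2 = 30.8 kips.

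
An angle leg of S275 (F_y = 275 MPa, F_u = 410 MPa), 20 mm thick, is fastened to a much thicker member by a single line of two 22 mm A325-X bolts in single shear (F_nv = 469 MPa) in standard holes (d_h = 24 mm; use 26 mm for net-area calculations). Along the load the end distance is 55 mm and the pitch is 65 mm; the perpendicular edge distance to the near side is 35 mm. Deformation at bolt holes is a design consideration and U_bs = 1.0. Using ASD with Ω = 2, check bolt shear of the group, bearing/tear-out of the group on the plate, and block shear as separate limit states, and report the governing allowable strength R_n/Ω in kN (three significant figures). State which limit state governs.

178 kN (bolt shear governs)

Bolt shear: A_b = π·22²/4 = 380.1 mm²; R_n = 469 × 380.1 × 2 × 1 / 1000 = 356.6 kN → 356.6 / 2 = 178 kN.
Bearing: edge l_c = 43, r_n = 423.1 kN; interior l_c = 41, r_n = 403.4 kN; R_n = 423.1 + 1·403.4 = 826.6 kN → 413 kN.
Block shear: A_gv = 2400, A_nv = 1620, A_nt = 440 mm²; R_n = min(0.6F_uA_nv, 0.6F_yA_gv) + U_bs·F_u·A_nt = 576.4 kN → 288 kN.
Bolt shear governs: 178 kN.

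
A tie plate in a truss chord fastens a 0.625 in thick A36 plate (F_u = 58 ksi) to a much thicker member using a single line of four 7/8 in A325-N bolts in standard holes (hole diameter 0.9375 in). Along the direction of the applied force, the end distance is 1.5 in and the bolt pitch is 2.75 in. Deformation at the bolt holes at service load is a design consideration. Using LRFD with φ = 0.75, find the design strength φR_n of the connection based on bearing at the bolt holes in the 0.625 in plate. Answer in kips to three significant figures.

205 kips

Per bolt r_n = 1.2 l_c t F_u ≤ 2.4 d t F_u; upper limit = 2.4 × 0.875 × 0.625 × 58 = 76.12 kips.
Edge bolt: l_c = 1.5 − 0.9375/2 = 1.031 in → 1.2 × 1.031 × 0.625 × 58 = 44.86 → r_n = 44.86 kips.
Interior bolts: l_c = 2.75 − 0.9375 = 1.812 in → 1.2 × 1.812 × 0.625 × 58 = 78.84 → r_n = 76.12 kips.
R_n = 1 × 44.86 + 3 × 76.12 = 273.2 kips.
Design strength φR_n = 0.75 × 273.2 = 205 kips.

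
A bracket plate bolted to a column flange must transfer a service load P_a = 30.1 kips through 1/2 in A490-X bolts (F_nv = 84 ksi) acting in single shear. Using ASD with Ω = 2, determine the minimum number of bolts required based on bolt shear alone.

A_b = π·0.5²/4 = 0.1963 in².
Per-bolt allowable strength R_n/Ω = 84 × 0.1963 × 1 / 2 = 8.247 kips.
n ≥ 30.1 / 8.247 = 3.65 → use 4 bolts.

4 bolts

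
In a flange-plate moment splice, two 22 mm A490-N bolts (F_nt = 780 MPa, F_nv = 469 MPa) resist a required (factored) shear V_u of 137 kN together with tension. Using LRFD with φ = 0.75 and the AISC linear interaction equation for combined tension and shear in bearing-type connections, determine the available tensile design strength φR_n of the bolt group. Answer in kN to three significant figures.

350 kN

A_b = π·22²/4 = 380.1 mm²; f_rv = 137 × 1000 / (2 × 380.1) = 180.2 MPa.
F'_nt = 1.3 F_nt − (F_nt / φF_nv) f_rv = 1.3·780 − (780/(0.75·469))·180.2 = 614.4 MPa, capped at F_nt → F'_nt = 614.4 MPa.
R_n = F'_nt · A_b · n = 614.4 × 380.1 × 2 / 1000 = 467.1 kN.
Design strength φR_n = 0.75 × 467.1 = 350 kN.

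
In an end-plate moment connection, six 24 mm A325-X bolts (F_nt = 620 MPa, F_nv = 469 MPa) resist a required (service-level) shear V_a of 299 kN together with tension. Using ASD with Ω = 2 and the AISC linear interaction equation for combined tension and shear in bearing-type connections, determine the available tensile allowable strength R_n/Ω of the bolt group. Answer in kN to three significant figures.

699 kN

A_b = π·24²/4 = 452.4 mm²; f_rv = 299 × 1000 / (6 × 452.4) = 110.2 MPa.
F'_nt = 1.3 F_nt − (Ω F_nt / F_nv) f_rv = 1.3·620 − (2·620/469)·110.2 = 514.8 MPa, capped at F_nt → F'_nt = 514.8 MPa.
R_n = F'_nt · A_b · n = 514.8 × 452.4 × 6 / 1000 = 1397 kN.
Allowable strength R_n/Ω = 1397 / 2 = 699 kN.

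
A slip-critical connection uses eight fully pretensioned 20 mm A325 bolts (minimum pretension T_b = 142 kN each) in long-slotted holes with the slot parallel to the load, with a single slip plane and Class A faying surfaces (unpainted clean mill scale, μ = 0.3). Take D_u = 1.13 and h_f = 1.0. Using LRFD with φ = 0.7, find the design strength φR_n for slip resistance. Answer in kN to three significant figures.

270 kN

R_n = μ · D_u · h_f · T_b · n_s · n_b = 0.3 × 1.13 × 1.0 × 142 × 1 × 8 = 385.1 kN.
Design strength φR_n = 0.7 × 385.1 = 270 kN.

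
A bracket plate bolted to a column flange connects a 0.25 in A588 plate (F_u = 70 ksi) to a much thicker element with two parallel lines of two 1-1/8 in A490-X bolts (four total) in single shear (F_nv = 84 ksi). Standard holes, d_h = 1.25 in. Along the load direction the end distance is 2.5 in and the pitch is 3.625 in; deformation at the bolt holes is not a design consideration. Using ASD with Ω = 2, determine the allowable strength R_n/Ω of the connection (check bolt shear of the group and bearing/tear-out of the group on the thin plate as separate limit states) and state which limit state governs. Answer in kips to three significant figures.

108 kips (bearing governs)

Bolt shear: A_b = π·1.125²/4 = 0.994 in²; R_n = 84 × 0.994 × 4 × 1 = 334 kips → 334 / 2 = 167 kips.
Bearing (1.5 l_c t F_u ≤ 3.0 d t F_u): upper limit = 3.0·1.125·0.25·70 = 59.06 kips.
  Edge l_c = 2.5 − 1.25/2 = 1.875 → r_n = 49.22 kips; interior l_c = 3.625 − 1.25 = 2.375 → r_n = 59.06 kips.
  R_n,bearing = 2·49.22 + 2·59.06 = 216.6 kips → 216.6 / 2 = 108 kips.
Bearing governs: 108 kips.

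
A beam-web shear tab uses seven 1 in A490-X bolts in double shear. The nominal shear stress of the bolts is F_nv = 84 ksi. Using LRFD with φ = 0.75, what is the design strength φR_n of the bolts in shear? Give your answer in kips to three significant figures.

693 kips

A_b = π × 1² / 4 = 0.7854 in².
R_n = F_nv · A_b · n · n_s = 84 × 0.7854 × 7 × 2 = 923.6 kips.
Design strength φR_n = 0.75 × 923.6 = 693 kips.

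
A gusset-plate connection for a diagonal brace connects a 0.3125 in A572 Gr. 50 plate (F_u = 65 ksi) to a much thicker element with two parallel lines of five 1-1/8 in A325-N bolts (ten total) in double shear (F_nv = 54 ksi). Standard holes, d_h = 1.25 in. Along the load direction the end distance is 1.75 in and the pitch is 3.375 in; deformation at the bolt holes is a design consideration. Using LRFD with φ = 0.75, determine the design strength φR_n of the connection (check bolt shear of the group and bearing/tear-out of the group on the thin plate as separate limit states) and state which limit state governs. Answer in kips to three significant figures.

Bolt shear: A_b = π·1.125²/4 = 0.994 in²; R_n = 54 × 0.994 × 10 × 2 = 1074 kips → 0.75 × 1074 = 805 kips.
Bearing (1.2 l_c t F_u ≤ 2.4 d t F_u): upper limit = 2.4·1.125·0.3125·65 = 54.84 kips.
  Edge l_c = 1.75 − 1.25/2 = 1.125 → r_n = 27.42 kips; interior l_c = 3.375 − 1.25 = 2.125 → r_n = 51.8 kips.
  R_n,bearing = 2·27.42 + 8·51.8 = 469.2 kips → 0.75 × 469.2 = 352 kips.
Bearing governs: 352 kips.

352 kips (bearing governs)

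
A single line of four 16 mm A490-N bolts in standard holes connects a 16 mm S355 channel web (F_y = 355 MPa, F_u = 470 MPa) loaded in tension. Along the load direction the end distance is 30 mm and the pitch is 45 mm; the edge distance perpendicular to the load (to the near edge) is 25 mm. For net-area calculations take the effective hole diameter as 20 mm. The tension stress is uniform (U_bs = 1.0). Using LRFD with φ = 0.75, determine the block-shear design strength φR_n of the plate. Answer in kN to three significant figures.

406 kN

Shear plane L_v = 30 + 3·45 = 165 mm; A_gv = 165 × 16 = 2640 mm².
A_nv = (165 − 3.5·20) × 16 = 1520 mm².
A_nt = (25 − 0.5·20) × 16 = 240 mm².
0.6 F_u A_nv = 428.6 kN; 0.6 F_y A_gv = 562.3 kN → shear rupture governs the shear term.
R_n = 428.6 + 1.0 × 470 × 240 / 1000 = 541.4 kN.
Design strength φR_n = 0.75 × 541.4 = 406 kN.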